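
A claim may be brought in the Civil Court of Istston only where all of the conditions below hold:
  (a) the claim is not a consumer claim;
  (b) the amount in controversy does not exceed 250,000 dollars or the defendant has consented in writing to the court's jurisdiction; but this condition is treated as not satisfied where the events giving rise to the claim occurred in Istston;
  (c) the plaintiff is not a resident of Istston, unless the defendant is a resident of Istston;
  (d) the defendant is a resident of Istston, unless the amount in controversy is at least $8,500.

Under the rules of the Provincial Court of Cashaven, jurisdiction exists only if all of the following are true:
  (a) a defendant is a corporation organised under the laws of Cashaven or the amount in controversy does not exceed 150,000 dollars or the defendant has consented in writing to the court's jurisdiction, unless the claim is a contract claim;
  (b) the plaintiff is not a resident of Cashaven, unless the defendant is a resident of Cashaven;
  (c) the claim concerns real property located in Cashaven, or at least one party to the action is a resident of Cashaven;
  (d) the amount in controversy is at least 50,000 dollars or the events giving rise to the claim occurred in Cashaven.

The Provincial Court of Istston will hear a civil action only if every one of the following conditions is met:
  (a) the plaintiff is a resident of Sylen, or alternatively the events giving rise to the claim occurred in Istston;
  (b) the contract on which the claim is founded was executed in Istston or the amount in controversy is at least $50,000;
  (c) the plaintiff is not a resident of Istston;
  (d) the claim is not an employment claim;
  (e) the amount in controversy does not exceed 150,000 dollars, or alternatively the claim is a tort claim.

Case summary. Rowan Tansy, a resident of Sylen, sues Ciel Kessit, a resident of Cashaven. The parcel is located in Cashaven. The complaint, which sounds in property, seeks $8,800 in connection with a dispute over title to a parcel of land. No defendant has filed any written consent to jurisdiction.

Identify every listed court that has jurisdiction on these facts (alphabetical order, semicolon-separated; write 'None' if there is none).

The Civil Court of Istston:
  (a) The claim is a property claim, not a consumer claim. Satisfied.
  (b) The amount in controversy is 8,800 dollars, within the 250,000 dollars ceiling, so this disjunct is met. The carve-out does not apply: the operative events occurred in Cashaven, not Istston. Condition met.
  (c) The plaintiff resides in Sylen, which is not Istston. Satisfied.
  (d) The defendant resides in Cashaven, not Istston. But the amount in controversy is $8,800, which meets the $8,500 floor, and the 'unless' clause therefore excuses the requirement. Met.
  → Jurisdiction lies.
The Provincial Court of Cashaven:
  (a) The amount in controversy is USD 8,800, within the $150,000 ceiling, which satisfies one of the alternatives. Condition met.
  (b) The plaintiff resides in Sylen, which is not Cashaven. Met.
  (c) The property lies in Cashaven, which satisfies one of the alternatives. Met.
  (d) The operative events occurred in Cashaven, so one alternative holds. Satisfied.
  → The court has jurisdiction.
The Provincial Court of Istston:
  (a) The plaintiff resides in Sylen — that alternative is enough. Condition met.
  (b) No contract (and hence no place of execution) is alleged; the amount in controversy is $8,800, below the $50,000 floor — no alternative holds. Not satisfied.
  (c) The plaintiff resides in Sylen, which is not Istston. Met.
  (d) The claim is a property claim, not an employment claim. Satisfied.
  (e) The amount in controversy is 8,800 dollars, within the $150,000 ceiling, which satisfies one of the alternatives. Satisfied.
  → At least one condition fails; no jurisdiction.

the Civil Court of Istston; the Provincial Court of Cashaven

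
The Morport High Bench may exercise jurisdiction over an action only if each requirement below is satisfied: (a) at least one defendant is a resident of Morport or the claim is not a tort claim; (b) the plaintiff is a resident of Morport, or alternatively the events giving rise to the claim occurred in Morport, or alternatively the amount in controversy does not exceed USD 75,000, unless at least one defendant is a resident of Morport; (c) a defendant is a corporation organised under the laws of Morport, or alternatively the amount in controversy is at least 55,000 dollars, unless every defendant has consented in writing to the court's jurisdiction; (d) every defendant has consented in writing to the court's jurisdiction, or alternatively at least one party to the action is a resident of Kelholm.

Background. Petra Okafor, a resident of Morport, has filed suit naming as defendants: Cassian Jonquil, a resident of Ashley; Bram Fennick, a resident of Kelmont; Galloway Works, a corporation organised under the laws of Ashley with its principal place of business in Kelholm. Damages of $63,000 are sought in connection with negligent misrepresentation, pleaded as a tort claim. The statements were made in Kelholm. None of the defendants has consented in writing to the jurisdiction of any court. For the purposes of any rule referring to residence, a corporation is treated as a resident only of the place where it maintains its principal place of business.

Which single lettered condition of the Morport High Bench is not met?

The Morport High Bench:
  (a) No defendant resides in Morport (they reside in Ashley, Kelmont, Kelholm); the claim is a tort claim — no alternative holds. Fails.
  (b) The plaintiff resides in Morport, so one alternative holds. Met.
  (c) The amount in controversy is USD 63,000, which meets the USD 55,000 floor, so this disjunct is met. Met.
  (d) Galloway Works resides in Kelholm, which satisfies one of the alternatives. Condition met.
Only condition (a) fails.

(a)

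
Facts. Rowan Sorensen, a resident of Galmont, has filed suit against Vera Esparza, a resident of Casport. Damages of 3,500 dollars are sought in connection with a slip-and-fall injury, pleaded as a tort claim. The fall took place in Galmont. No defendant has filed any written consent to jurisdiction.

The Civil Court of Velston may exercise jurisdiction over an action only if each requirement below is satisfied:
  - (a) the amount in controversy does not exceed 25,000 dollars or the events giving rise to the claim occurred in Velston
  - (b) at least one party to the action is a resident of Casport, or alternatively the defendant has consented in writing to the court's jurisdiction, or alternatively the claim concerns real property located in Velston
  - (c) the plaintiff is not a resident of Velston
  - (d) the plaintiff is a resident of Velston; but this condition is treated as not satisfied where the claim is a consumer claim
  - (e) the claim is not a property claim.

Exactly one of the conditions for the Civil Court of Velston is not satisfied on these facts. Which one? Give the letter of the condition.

(d)

The Civil Court of Velston:
  (a) The amount in controversy is USD 3,500, within the 25,000 dollars ceiling, so this disjunct is met. Condition met.
  (b) Vera Esparza resides in Casport, which satisfies one of the alternatives. Satisfied.
  (c) The plaintiff resides in Galmont, which is not Velston. Condition met.
  (d) The plaintiff resides in Galmont, not Velston. Not met.
  (e) The claim is a tort claim, not a property claim. Satisfied.
Only condition (d) fails.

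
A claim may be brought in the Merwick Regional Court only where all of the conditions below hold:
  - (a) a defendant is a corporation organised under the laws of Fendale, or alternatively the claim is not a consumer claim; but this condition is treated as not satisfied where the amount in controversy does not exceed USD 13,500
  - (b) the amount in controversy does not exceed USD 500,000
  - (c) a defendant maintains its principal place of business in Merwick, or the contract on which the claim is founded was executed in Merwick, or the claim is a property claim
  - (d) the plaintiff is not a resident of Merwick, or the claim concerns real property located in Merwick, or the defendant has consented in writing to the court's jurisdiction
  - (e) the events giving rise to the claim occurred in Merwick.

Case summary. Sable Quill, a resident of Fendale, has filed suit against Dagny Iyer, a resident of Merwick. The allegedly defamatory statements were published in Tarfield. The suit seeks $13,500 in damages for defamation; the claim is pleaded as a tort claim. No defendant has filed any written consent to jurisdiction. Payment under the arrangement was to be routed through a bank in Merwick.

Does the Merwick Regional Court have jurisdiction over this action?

The Merwick Regional Court:
  (a) The claim is a tort claim, not a consumer claim — that alternative is enough. But the amount in controversy is $13,500, within the 13,500 dollars ceiling, triggering the carve-out and defeating this condition. Fails.
  (b) The amount in controversy is USD 13,500, within the $500,000 ceiling. Met.
  (c) No defendant is a corporation; no contract (and hence no place of execution) is alleged; the claim is a tort claim, not a property claim — none of the alternatives is met. Not satisfied.
  (d) The plaintiff resides in Fendale, which is not Merwick, so one alternative holds. Satisfied.
  (e) The operative events occurred in Tarfield, not Merwick. Fails.
  → No jurisdiction.

No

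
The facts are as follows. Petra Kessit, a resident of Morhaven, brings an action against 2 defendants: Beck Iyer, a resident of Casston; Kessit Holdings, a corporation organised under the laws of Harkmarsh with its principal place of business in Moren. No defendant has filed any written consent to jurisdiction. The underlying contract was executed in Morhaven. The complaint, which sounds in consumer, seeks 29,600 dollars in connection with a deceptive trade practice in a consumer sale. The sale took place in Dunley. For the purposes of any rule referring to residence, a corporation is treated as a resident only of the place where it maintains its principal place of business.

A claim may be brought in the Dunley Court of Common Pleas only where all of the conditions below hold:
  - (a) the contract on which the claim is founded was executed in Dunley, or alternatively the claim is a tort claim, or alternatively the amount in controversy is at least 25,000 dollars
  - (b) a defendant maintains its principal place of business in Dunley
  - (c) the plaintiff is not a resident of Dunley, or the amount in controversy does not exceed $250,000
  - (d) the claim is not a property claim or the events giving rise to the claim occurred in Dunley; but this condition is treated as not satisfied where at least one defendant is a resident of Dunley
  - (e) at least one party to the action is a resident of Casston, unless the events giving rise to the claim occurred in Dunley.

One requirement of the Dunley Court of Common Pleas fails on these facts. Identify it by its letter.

(b)

The Dunley Court of Common Pleas:
  (a) The amount in controversy is USD 29,600, which meets the USD 25,000 floor, so this disjunct is met. Satisfied.
  (b) The corporate defendant(s) have their principal place of business in Moren, not Dunley. Not met.
  (c) The plaintiff resides in Morhaven, which is not Dunley, so this disjunct is met. Met.
  (d) The claim is a consumer claim, not a property claim, so this disjunct is met. The exception is not triggered, since no defendant resides in Dunley (they reside in Casston, Moren). Condition met.
  (e) Beck Iyer resides in Casston. Met.
Only condition (b) fails.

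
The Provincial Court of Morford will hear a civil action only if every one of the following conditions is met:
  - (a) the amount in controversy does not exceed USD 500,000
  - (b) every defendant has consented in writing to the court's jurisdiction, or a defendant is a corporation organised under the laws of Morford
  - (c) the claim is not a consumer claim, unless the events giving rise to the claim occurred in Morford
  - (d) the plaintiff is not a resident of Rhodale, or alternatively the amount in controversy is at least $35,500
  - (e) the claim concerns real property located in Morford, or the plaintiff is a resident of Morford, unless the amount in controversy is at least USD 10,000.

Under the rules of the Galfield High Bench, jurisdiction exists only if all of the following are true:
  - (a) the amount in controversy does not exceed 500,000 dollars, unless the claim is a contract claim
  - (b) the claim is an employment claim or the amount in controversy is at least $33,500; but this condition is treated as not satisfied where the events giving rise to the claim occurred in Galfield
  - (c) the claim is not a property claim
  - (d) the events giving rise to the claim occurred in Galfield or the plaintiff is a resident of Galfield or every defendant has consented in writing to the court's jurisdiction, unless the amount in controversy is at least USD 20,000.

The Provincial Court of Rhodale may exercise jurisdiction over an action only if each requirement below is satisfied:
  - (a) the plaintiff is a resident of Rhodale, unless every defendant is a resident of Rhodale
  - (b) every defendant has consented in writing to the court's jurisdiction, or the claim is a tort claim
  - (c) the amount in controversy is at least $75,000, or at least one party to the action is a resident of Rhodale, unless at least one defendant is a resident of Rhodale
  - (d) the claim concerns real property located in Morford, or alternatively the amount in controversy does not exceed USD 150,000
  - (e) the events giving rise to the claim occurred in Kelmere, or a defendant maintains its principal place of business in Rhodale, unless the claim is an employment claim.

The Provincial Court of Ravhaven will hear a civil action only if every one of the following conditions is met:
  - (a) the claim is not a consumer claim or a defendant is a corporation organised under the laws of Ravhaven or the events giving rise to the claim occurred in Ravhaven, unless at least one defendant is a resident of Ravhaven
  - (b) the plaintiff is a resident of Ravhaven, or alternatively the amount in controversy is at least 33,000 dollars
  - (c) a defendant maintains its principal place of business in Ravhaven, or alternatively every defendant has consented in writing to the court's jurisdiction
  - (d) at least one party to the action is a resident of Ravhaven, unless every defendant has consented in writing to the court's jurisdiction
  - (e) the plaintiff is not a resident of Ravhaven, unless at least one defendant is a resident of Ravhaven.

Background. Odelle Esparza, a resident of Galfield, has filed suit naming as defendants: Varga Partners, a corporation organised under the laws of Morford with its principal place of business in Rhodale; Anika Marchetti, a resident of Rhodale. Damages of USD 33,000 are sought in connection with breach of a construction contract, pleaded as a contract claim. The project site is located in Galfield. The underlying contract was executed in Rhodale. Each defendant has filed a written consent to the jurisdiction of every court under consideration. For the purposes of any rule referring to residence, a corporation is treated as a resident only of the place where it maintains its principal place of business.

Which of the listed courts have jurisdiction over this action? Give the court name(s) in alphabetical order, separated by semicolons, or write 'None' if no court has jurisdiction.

The Provincial Court of Morford:
  (a) The amount in controversy is 33,000 dollars, within the $500,000 ceiling. Condition met.
  (b) Every defendant has filed written consent, so this disjunct is met. Condition met.
  (c) The claim is a contract claim, not a consumer claim. Satisfied.
  (d) The plaintiff resides in Galfield, which is not Rhodale, so one alternative holds. Condition met.
  (e) The claim does not concern real property; the plaintiff resides in Galfield, not Morford — no alternative holds. However, the amount in controversy is USD 33,000, which meets the 10,000 dollars floor, so the 'unless' proviso supplies this condition. Satisfied.
  → Every requirement is satisfied — jurisdiction.
The Galfield High Bench:
  (a) The amount in controversy is USD 33,000, within the $500,000 ceiling. Met.
  (b) The claim is a contract claim, not an employment claim; the amount in controversy is 33,000 dollars, below the $33,500 floor — every alternative fails. Not met.
  (c) The claim is a contract claim, not a property claim. Met.
  (d) The operative events occurred in Galfield, so one alternative holds. Satisfied.
  → No jurisdiction.
The Provincial Court of Rhodale:
  (a) The plaintiff resides in Galfield, not Rhodale. However, the defendants reside as follows — Varga Partners in Rhodale, Anika Marchetti in Rhodale — all in Rhodale, so the 'unless' proviso supplies this condition. Condition met.
  (b) Every defendant has filed written consent, which satisfies one of the alternatives. Condition met.
  (c) Varga Partners resides in Rhodale, so this disjunct is met. Met.
  (d) The amount in controversy is USD 33,000, within the 150,000 dollars ceiling, so this disjunct is met. Satisfied.
  (e) Varga Partners has its principal place of business in Rhodale, so this disjunct is met. Satisfied.
  → Every requirement is satisfied — jurisdiction.
The Provincial Court of Ravhaven:
  (a) The claim is a contract claim, not a consumer claim — that alternative is enough. Condition met.
  (b) The amount in controversy is USD 33,000, which meets the USD 33,000 floor, so one alternative holds. Met.
  (c) Every defendant has filed written consent, which satisfies one of the alternatives. Satisfied.
  (d) No party resides in Ravhaven. The proviso rescues it, though: every defendant has filed written consent. Met.
  (e) The plaintiff resides in Galfield, which is not Ravhaven. Satisfied.
  → Every requirement is satisfied — jurisdiction.

the Provincial Court of Morford; the Provincial Court of Ravhaven; the Provincial Court of Rhodale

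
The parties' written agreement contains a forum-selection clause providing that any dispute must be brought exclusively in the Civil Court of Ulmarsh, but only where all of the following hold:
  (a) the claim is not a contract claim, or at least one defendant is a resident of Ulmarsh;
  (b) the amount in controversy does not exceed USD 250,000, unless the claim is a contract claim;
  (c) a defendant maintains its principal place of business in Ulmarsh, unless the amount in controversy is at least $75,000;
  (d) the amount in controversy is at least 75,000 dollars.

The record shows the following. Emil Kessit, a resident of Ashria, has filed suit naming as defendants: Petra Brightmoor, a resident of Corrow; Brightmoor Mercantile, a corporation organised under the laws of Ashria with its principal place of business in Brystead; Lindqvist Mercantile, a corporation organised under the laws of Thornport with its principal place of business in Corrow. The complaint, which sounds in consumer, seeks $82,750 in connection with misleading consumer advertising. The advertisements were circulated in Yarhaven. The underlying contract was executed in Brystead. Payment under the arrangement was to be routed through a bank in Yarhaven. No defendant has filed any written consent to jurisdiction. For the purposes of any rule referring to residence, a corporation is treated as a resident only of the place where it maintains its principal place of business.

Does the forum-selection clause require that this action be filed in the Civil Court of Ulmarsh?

The Civil Court of Ulmarsh:
  (a) The claim is a consumer claim, not a contract claim — that alternative is enough. Satisfied.
  (b) The amount in controversy is USD 82,750, within the $250,000 ceiling. Condition met.
  (c) The corporate defendant(s) have their principal place of business in Brystead, Corrow, not Ulmarsh. However, the amount in controversy is $82,750, which meets the $75,000 floor, so the 'unless' proviso supplies this condition. Condition met.
  (d) The amount in controversy is $82,750, which meets the $75,000 floor. Met.
  → The clause applies.

Yes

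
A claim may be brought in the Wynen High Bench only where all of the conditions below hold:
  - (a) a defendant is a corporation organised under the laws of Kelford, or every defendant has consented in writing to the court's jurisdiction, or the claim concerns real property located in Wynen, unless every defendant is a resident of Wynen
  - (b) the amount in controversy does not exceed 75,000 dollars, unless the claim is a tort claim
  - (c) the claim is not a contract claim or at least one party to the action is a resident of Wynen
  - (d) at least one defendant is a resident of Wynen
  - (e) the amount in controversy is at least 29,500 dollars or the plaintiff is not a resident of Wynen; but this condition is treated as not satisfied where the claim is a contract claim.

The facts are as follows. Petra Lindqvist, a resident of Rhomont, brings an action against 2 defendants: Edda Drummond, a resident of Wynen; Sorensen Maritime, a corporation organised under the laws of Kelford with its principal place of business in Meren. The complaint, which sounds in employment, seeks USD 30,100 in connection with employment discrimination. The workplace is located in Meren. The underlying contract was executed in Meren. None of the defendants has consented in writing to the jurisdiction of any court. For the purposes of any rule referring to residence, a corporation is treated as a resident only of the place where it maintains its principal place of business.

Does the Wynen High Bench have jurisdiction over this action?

The Wynen High Bench:
  (a) Sorensen Maritime is organised under the laws of Kelford, so this disjunct is met. Met.
  (b) The amount in controversy is 30,100 dollars, within the 75,000 dollars ceiling. Condition met.
  (c) The claim is an employment claim, not a contract claim — that alternative is enough. Condition met.
  (d) Edda Drummond resides in Wynen. Met.
  (e) The amount in controversy is $30,100, which meets the USD 29,500 floor, which satisfies one of the alternatives. The carve-out does not apply: the claim is an employment claim, not a contract claim. Condition met.
  → Every requirement is satisfied — jurisdiction.

Yes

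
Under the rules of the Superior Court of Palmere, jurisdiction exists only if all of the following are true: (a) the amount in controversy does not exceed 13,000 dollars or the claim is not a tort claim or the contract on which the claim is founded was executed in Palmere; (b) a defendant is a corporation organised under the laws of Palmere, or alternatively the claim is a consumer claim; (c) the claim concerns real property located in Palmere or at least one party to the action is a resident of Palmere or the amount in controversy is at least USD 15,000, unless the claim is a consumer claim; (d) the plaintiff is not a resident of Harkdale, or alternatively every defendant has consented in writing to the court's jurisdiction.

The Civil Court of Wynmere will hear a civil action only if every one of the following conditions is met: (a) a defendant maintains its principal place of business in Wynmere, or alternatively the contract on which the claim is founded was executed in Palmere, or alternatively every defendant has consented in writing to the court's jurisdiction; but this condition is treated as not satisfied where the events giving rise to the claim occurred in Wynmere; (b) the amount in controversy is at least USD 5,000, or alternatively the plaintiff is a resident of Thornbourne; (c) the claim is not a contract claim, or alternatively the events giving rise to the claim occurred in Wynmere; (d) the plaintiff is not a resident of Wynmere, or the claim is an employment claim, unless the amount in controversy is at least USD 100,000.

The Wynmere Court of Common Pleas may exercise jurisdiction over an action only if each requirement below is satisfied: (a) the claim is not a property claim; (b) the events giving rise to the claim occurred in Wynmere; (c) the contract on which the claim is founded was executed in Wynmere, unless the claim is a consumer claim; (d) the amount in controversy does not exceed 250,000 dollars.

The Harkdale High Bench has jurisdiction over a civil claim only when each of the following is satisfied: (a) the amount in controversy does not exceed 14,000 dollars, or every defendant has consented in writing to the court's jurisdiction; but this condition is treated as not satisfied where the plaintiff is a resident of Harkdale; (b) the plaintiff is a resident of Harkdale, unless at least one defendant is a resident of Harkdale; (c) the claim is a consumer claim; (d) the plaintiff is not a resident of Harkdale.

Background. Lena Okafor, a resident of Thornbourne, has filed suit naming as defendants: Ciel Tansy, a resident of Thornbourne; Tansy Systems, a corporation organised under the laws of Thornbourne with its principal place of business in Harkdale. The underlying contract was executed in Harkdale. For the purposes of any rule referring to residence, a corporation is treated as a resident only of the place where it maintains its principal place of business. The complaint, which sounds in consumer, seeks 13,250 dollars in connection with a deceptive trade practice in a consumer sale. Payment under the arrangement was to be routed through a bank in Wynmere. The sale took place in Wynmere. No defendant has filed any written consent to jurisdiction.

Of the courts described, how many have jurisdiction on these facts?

The Superior Court of Palmere:
  (a) The claim is a consumer claim, not a tort claim, so one alternative holds. Met.
  (b) The claim is a consumer claim, which satisfies one of the alternatives. Met.
  (c) The claim does not concern real property; no party resides in Palmere; the amount in controversy is $13,250, below the USD 15,000 floor — none of the alternatives is met. However, the claim is a consumer claim, so the 'unless' proviso supplies this condition. Met.
  (d) The plaintiff resides in Thornbourne, which is not Harkdale, so this disjunct is met. Condition met.
  → The court has jurisdiction.
The Civil Court of Wynmere:
  (a) The corporate defendant(s) have their principal place of business in Harkdale, not Wynmere; the contract was executed in Harkdale, not Palmere; no such written consent has been filed — none of the alternatives is met. Condition not met.
  (b) The amount in controversy is USD 13,250, which meets the 5,000 dollars floor — that alternative is enough. Condition met.
  (c) The claim is a consumer claim, not a contract claim, so this disjunct is met. Met.
  (d) The plaintiff resides in Thornbourne, which is not Wynmere, so one alternative holds. Satisfied.
  → The court lacks jurisdiction.
The Wynmere Court of Common Pleas:
  (a) The claim is a consumer claim, not a property claim. Condition met.
  (b) The operative events occurred in Wynmere. Condition met.
  (c) The contract was executed in Harkdale, not Wynmere. However, the claim is a consumer claim, so the 'unless' proviso supplies this condition. Satisfied.
  (d) The amount in controversy is 13,250 dollars, within the 250,000 dollars ceiling. Condition met.
  → Every requirement is satisfied — jurisdiction.
The Harkdale High Bench:
  (a) The amount in controversy is $13,250, within the 14,000 dollars ceiling — that alternative is enough. The carve-out does not apply: the plaintiff resides in Thornbourne, not Harkdale. Met.
  (b) The plaintiff resides in Thornbourne, not Harkdale. But Tansy Systems resides in Harkdale, and the 'unless' clause therefore excuses the requirement. Satisfied.
  (c) The claim is a consumer claim. Satisfied.
  (d) The plaintiff resides in Thornbourne, which is not Harkdale. Satisfied.
  → All conditions met; jurisdiction exists.
Courts with jurisdiction: the Superior Court of Palmere, the Wynmere Court of Common Pleas, the Harkdale High Bench — 3 in total.

3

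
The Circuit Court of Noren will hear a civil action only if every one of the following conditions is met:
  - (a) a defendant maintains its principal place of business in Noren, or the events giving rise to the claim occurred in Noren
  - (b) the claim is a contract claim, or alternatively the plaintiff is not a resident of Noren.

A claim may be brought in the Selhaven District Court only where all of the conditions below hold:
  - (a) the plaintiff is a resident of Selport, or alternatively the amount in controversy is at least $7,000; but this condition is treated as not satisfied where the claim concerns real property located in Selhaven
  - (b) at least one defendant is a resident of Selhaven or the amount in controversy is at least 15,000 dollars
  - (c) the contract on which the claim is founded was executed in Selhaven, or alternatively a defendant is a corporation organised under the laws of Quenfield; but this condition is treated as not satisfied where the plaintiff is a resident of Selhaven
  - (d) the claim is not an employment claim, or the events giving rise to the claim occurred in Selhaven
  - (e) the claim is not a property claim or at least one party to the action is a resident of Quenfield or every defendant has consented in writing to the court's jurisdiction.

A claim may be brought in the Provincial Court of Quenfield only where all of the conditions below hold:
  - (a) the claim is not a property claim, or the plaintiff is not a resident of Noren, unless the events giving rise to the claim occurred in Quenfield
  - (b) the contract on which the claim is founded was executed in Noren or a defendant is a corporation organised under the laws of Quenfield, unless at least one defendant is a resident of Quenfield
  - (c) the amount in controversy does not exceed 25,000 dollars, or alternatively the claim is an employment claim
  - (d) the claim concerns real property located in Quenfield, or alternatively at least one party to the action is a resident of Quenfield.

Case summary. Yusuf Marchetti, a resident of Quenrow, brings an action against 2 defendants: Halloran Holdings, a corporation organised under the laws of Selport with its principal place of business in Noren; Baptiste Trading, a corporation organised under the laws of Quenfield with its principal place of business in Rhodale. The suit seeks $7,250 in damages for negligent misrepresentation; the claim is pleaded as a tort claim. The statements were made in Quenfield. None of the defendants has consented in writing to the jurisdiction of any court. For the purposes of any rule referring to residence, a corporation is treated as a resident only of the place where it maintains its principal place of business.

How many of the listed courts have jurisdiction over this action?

The Circuit Court of Noren:
  (a) Halloran Holdings has its principal place of business in Noren, so this disjunct is met. Met.
  (b) The plaintiff resides in Quenrow, which is not Noren, so this disjunct is met. Satisfied.
  → The court has jurisdiction.
The Selhaven District Court:
  (a) The amount in controversy is USD 7,250, which meets the 7,000 dollars floor — that alternative is enough. The carve-out does not apply: the claim does not concern real property. Condition met.
  (b) No defendant resides in Selhaven (they reside in Noren, Rhodale); the amount in controversy is 7,250 dollars, below the $15,000 floor — no alternative holds. Fails.
  (c) Baptiste Trading is organised under the laws of Quenfield, so this disjunct is met. The exception is not triggered, since the plaintiff resides in Quenrow, not Selhaven. Satisfied.
  (d) The claim is a tort claim, not an employment claim, so one alternative holds. Met.
  (e) The claim is a tort claim, not a property claim, so this disjunct is met. Met.
  → The court lacks jurisdiction.
The Provincial Court of Quenfield:
  (a) The claim is a tort claim, not a property claim, which satisfies one of the alternatives. Satisfied.
  (b) Baptiste Trading is organised under the laws of Quenfield, so one alternative holds. Satisfied.
  (c) The amount in controversy is 7,250 dollars, within the 25,000 dollars ceiling — that alternative is enough. Satisfied.
  (d) The claim does not concern real property; no party resides in Quenfield — every alternative fails. Not met.
  → At least one condition fails; no jurisdiction.
Courts with jurisdiction: the Circuit Court of Noren — 1 in total.

1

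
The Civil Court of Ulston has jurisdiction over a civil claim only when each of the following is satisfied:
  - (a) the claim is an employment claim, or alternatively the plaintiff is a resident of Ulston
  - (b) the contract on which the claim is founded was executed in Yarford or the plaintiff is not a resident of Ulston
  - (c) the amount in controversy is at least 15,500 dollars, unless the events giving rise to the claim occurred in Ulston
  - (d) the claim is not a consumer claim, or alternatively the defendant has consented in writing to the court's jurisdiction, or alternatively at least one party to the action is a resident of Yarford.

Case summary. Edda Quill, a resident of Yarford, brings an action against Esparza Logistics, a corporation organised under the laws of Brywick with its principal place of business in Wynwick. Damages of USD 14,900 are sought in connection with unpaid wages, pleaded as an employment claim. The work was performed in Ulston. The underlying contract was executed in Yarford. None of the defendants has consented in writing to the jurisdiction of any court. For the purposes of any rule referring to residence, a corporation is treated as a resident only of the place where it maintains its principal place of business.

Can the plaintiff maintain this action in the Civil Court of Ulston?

Yes

The Civil Court of Ulston:
  (a) The claim is an employment claim — that alternative is enough. Condition met.
  (b) The contract was executed in Yarford, so this disjunct is met. Satisfied.
  (c) The amount in controversy is USD 14,900, below the $15,500 floor. The proviso rescues it, though: the operative events occurred in Ulston. Condition met.
  (d) The claim is an employment claim, not a consumer claim, so this disjunct is met. Satisfied.
  → Jurisdiction lies.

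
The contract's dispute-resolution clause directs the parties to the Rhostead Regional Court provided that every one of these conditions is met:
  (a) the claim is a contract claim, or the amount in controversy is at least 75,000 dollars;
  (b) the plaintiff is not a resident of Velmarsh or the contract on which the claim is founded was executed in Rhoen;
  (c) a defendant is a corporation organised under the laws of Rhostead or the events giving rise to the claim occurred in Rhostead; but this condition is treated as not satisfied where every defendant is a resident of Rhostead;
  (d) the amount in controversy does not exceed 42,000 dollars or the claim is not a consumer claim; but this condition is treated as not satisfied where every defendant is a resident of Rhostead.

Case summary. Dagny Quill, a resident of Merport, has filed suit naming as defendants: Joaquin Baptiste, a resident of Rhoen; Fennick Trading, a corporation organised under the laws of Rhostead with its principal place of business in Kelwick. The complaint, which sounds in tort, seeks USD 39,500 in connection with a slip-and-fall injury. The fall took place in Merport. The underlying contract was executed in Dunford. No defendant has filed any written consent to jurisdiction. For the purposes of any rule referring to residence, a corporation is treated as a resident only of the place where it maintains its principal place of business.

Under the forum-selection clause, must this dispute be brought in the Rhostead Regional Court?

The Rhostead Regional Court:
  (a) The claim is a tort claim, not a contract claim; the amount in controversy is $39,500, below the $75,000 floor — no alternative holds. Condition not met.
  (b) The plaintiff resides in Merport, which is not Velmarsh, so this disjunct is met. Met.
  (c) Fennick Trading is organised under the laws of Rhostead, so this disjunct is met. The carve-out does not apply: the defendants reside as follows — Joaquin Baptiste in Rhoen, Fennick Trading in Kelwick — not all in Rhostead. Met.
  (d) The amount in controversy is USD 39,500, within the $42,000 ceiling — that alternative is enough. The carve-out does not apply: the defendants reside as follows — Joaquin Baptiste in Rhoen, Fennick Trading in Kelwick — not all in Rhostead. Condition met.
  → Forum clause is not triggered.

No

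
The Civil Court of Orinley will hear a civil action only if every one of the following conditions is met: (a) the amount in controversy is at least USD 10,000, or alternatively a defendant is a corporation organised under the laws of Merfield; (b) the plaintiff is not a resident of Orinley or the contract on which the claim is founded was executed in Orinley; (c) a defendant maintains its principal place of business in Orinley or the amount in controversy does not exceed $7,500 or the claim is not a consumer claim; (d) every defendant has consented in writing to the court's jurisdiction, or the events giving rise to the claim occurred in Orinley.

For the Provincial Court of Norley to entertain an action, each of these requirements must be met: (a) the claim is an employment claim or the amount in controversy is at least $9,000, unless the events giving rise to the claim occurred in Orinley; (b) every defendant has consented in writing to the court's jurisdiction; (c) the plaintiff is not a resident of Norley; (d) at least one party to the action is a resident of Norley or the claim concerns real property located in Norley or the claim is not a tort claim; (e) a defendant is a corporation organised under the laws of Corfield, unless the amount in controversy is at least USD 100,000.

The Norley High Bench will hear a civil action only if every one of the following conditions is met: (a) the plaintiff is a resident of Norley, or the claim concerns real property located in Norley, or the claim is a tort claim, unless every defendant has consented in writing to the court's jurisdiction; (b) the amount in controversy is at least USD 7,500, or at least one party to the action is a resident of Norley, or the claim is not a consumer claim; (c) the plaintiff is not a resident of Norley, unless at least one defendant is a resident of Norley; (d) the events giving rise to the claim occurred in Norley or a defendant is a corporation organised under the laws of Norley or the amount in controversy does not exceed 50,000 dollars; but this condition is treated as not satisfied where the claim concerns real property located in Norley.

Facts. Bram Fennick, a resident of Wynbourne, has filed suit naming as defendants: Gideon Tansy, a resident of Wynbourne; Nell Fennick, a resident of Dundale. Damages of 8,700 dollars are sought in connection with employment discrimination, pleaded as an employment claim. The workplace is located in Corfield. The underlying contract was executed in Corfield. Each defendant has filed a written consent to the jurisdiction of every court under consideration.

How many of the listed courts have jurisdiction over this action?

1

The Civil Court of Orinley:
  (a) The amount in controversy is USD 8,700, below the $10,000 floor; no defendant is a corporation — none of the alternatives is met. Fails.
  (b) The plaintiff resides in Wynbourne, which is not Orinley, so this disjunct is met. Met.
  (c) The claim is an employment claim, not a consumer claim, which satisfies one of the alternatives. Satisfied.
  (d) Every defendant has filed written consent, which satisfies one of the alternatives. Condition met.
  → The court lacks jurisdiction.
The Provincial Court of Norley:
  (a) The claim is an employment claim, so one alternative holds. Met.
  (b) Every defendant has filed written consent. Met.
  (c) The plaintiff resides in Wynbourne, which is not Norley. Condition met.
  (d) The claim is an employment claim, not a tort claim, which satisfies one of the alternatives. Satisfied.
  (e) No defendant is a corporation. The proviso offers no rescue either, since the amount in controversy is 8,700 dollars, below the USD 100,000 floor. Not met.
  → No jurisdiction.
The Norley High Bench:
  (a) The plaintiff resides in Wynbourne, not Norley; the claim does not concern real property; the claim is an employment claim, not a tort claim — every alternative fails. However, every defendant has filed written consent, so the 'unless' proviso supplies this condition. Satisfied.
  (b) The amount in controversy is 8,700 dollars, which meets the 7,500 dollars floor, which satisfies one of the alternatives. Met.
  (c) The plaintiff resides in Wynbourne, which is not Norley. Satisfied.
  (d) The amount in controversy is 8,700 dollars, within the 50,000 dollars ceiling, so this disjunct is met. The exception is not triggered, since the claim does not concern real property. Condition met.
  → All conditions met; jurisdiction exists.
Courts with jurisdiction: the Norley High Bench — 1 in total.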